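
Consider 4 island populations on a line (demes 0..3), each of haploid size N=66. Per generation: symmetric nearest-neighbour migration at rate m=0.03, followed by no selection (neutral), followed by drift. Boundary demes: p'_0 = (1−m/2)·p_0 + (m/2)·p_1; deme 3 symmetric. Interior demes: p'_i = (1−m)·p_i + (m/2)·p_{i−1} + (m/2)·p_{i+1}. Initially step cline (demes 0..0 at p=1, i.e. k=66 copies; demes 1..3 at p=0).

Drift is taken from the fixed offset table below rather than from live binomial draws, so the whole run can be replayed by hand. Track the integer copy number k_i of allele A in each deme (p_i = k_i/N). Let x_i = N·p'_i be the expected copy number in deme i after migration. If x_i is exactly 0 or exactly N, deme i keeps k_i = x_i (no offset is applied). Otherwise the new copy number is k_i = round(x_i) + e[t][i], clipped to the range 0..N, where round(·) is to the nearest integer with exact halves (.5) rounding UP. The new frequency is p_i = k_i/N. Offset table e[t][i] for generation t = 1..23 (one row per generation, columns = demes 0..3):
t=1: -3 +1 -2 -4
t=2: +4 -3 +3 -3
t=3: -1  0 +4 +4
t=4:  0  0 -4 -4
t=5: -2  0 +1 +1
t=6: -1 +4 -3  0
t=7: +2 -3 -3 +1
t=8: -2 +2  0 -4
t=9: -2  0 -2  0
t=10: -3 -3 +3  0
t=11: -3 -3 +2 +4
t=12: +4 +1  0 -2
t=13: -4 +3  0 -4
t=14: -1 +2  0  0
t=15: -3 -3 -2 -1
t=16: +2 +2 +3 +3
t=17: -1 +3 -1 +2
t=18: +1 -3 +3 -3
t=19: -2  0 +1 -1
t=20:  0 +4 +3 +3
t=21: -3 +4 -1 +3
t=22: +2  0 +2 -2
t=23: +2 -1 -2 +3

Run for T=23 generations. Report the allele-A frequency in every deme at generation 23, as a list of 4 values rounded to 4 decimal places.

t=0: k=[66 0 0 0]
t=1: x=[65.0100 0.9900 0.0000 0.0000] k=[62 2 0 0]
t=2: x=[61.1000 2.8700 0.0300 0.0000] k=[65 0 3 0]
t=3: x=[64.0250 1.0200 2.9100 0.0450] k=[63 1 7 4]
t=4: x=[62.0700 2.0200 6.8650 4.0450] k=[62 2 3 0]
t=5: x=[61.1000 2.9150 2.9400 0.0450] k=[59 3 4 1]
t=6: x=[58.1600 3.8550 3.9400 1.0450] k=[57 8 1 1]
t=7: x=[56.2650 8.6300 1.1050 1.0000] k=[58 6 0 2]
t=8: x=[57.2200 6.6900 0.1200 1.9700] k=[55 9 0 0]
t=9: x=[54.3100 9.5550 0.1350 0.0000] k=[52 10 0 0]
t=10: x=[51.3700 10.4800 0.1500 0.0000] k=[48 7 3 0]
t=11: x=[47.3850 7.5550 3.0150 0.0450] k=[44 5 5 4]
t=12: x=[43.4150 5.5850 4.9850 4.0150] k=[47 7 5 2]
t=13: x=[46.4000 7.5700 4.9850 2.0450] k=[42 11 5 0]
t=14: x=[41.5350 11.3750 5.0150 0.0750] k=[41 13 5 0]
t=15: x=[40.5800 13.3000 5.0450 0.0750] k=[38 10 3 0]
t=16: x=[37.5800 10.3150 3.0600 0.0450] k=[40 12 6 3]
t=17: x=[39.5800 12.3300 6.0450 3.0450] k=[39 15 5 5]
t=18: x=[38.6400 15.2100 5.1500 5.0000] k=[40 12 8 2]
t=19: x=[39.5800 12.3600 7.9700 2.0900] k=[38 12 9 1]
t=20: x=[37.6100 12.3450 8.9250 1.1200] k=[38 16 12 4]
t=21: x=[37.6700 16.2700 11.9400 4.1200] k=[35 20 11 7]
t=22: x=[34.7750 20.0900 11.0750 7.0600] k=[37 20 13 5]
t=23: x=[36.7450 20.1500 12.9850 5.1200] k=[39 19 11 8]

[0.5909, 0.2879, 0.1667, 0.1212]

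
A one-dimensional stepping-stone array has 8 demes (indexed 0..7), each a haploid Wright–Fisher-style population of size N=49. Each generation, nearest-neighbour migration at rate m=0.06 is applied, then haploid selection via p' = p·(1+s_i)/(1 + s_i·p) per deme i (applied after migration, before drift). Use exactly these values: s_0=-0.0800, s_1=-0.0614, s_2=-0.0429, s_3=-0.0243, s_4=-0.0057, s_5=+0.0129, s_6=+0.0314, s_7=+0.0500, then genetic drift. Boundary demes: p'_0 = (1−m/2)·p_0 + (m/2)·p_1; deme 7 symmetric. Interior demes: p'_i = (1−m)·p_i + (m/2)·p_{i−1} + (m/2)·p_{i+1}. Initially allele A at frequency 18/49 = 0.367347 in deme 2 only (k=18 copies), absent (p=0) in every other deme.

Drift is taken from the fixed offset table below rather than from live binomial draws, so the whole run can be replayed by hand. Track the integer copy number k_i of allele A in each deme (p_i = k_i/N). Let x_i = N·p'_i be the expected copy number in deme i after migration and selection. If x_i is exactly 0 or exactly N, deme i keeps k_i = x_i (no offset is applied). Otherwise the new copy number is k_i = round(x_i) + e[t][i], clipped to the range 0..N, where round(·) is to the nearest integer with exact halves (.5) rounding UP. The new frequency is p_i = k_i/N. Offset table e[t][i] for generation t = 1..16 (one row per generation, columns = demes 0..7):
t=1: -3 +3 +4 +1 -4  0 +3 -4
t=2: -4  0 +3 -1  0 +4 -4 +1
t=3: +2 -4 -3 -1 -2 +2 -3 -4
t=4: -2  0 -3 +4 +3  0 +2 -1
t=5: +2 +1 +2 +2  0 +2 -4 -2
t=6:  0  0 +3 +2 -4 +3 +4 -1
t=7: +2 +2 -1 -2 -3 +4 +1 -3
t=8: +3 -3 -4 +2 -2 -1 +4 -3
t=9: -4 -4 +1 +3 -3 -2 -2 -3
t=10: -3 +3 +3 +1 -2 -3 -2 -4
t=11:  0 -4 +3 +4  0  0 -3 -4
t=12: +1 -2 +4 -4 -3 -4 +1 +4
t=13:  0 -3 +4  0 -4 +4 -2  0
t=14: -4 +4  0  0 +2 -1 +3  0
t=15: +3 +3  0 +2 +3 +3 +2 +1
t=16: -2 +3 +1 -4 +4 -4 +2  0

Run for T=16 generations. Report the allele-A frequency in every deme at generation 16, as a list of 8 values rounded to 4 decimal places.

[0.0204, 0.2245, 0.3673, 0.1633, 0.1837, 0.0408, 0.1633, 0.1020]

t=0: k=[0 0 18 0 0 0 0 0]
t=1: x=[0.0000 0.5072 16.4376 0.5270 0.0000 0.0000 0.0000 0.0000] k=[0 4 20 2 0 0 0 0]
t=2: x=[0.1104 4.1148 18.4727 2.4227 0.0597 0.0000 0.0000 0.0000] k=[0 4 21 1 0 0 0 0]
t=3: x=[0.1104 4.1432 19.3741 1.5330 0.0298 0.0000 0.0000 0.0000] k=[2 0 16 1 0 0 0 0]
t=4: x=[1.7905 0.5072 14.6163 1.3865 0.0298 0.0000 0.0000 0.0000] k=[0 1 12 5 3 0 0 0]
t=5: x=[0.0276 1.2222 11.0795 5.0377 2.9541 0.0912 0.0000 0.0000] k=[2 2 13 7 3 2 0 0]
t=6: x=[1.8460 2.1933 12.0863 6.9126 3.0735 1.9944 0.0619 0.0000] k=[2 2 15 9 0 5 4 0]
t=7: x=[1.8460 2.2500 13.9877 8.7321 0.4176 4.8760 4.0227 0.1260] k=[4 4 13 7 0 9 5 0]
t=8: x=[3.7042 4.0294 12.1451 6.8242 0.4773 8.7013 5.1098 0.1575] k=[7 1 8 9 0 8 9 0]
t=9: x=[6.3451 1.3069 7.5361 8.5254 0.5071 7.8743 8.9234 0.2834] k=[2 0 9 12 0 6 7 0]
t=10: x=[1.7905 0.3099 8.5073 11.3343 0.5370 5.9164 6.9422 0.2205] k=[0 3 12 12 0 3 5 0]
t=11: x=[0.0828 2.9967 11.3433 11.4231 0.4475 3.0060 4.9253 0.1575] k=[0 0 14 15 0 3 2 0]
t=12: x=[0.0000 0.3944 13.1832 14.2699 0.5370 2.9149 2.0293 0.0630] k=[0 0 17 10 0 0 3 4]
t=13: x=[0.0000 0.4790 15.8069 9.7169 0.2983 0.0912 3.0266 4.1517] k=[0 0 20 10 0 4 1 4]
t=14: x=[0.0000 0.5636 18.5915 9.8056 0.4176 3.8351 1.2161 4.0892] k=[0 5 19 10 2 3 4 4]
t=15: x=[0.1380 4.9793 17.8100 9.8352 2.2577 3.0363 4.0843 4.1829] k=[3 8 18 12 5 6 6 5]
t=16: x=[2.9130 7.7285 17.0296 11.7489 5.2133 6.0375 6.1340 5.2545] k=[1 11 18 8 9 2 8 5]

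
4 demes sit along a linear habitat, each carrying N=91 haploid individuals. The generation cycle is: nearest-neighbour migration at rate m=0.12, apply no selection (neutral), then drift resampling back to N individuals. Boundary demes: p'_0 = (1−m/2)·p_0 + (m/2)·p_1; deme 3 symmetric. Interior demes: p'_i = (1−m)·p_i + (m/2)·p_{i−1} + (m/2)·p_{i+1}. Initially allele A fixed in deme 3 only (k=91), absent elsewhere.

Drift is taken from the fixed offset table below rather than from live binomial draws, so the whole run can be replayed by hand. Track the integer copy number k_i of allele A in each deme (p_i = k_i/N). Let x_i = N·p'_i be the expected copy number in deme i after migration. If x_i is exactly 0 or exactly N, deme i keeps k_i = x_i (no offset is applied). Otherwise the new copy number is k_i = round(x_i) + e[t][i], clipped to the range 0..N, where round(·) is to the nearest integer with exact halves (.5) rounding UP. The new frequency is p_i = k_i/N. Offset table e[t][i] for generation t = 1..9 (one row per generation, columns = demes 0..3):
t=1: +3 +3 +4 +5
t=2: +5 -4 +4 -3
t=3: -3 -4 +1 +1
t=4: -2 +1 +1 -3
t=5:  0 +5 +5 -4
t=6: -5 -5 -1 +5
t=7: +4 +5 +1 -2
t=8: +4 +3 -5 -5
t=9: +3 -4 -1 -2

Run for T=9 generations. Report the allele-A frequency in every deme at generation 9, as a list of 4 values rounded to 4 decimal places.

[0.1209, 0.1209, 0.3187, 0.5934]

t=0: k=[0 0 0 91]
t=1: x=[0.0000 0.0000 5.4600 85.5400] k=[0 0 9 91]
t=2: x=[0.0000 0.5400 13.3800 86.0800] k=[0 0 17 83]
t=3: x=[0.0000 1.0200 19.9400 79.0400] k=[0 0 21 80]
t=4: x=[0.0000 1.2600 23.2800 76.4600] k=[0 2 24 73]
t=5: x=[0.1200 3.2000 25.6200 70.0600] k=[0 8 31 66]
t=6: x=[0.4800 8.9000 31.7200 63.9000] k=[0 4 31 69]
t=7: x=[0.2400 5.3800 31.6600 66.7200] k=[4 10 33 65]
t=8: x=[4.3600 11.0200 33.5400 63.0800] k=[8 14 29 58]
t=9: x=[8.3600 14.5400 29.8400 56.2600] k=[11 11 29 54]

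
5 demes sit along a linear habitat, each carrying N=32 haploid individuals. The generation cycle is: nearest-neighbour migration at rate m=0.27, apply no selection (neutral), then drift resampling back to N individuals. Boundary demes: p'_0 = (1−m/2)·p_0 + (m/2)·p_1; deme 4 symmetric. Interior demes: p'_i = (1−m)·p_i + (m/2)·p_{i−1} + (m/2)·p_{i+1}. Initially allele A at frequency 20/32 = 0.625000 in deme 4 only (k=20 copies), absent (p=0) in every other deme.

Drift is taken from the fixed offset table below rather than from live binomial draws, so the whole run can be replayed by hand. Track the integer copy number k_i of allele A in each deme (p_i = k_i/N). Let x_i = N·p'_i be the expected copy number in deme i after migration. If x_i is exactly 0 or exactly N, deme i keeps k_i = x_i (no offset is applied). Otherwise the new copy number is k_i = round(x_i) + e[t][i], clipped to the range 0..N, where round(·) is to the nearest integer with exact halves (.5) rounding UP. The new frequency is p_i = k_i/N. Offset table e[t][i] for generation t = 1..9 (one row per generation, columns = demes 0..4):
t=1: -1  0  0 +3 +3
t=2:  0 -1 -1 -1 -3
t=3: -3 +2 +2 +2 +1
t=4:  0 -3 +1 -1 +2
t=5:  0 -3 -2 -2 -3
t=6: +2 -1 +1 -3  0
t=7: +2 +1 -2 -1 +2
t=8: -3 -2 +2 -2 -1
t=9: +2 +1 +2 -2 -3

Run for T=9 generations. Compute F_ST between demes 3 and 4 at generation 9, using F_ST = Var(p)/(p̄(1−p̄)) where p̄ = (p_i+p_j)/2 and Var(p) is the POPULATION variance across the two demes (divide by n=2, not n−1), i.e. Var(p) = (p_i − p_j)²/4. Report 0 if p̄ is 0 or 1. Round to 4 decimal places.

0.0627

t=0: k=[0 0 0 0 20]
t=1: x=[0.0000 0.0000 0.0000 2.7000 17.3000] k=[0 0 0 6 20]
t=2: x=[0.0000 0.0000 0.8100 7.0800 18.1100] k=[0 0 0 6 15]
t=3: x=[0.0000 0.0000 0.8100 6.4050 13.7850] k=[0 0 3 8 15]
t=4: x=[0.0000 0.4050 3.2700 8.2700 14.0550] k=[0 0 4 7 16]
t=5: x=[0.0000 0.5400 3.8650 7.8100 14.7850] k=[0 0 2 6 12]
t=6: x=[0.0000 0.2700 2.2700 6.2700 11.1900] k=[0 0 3 3 11]
t=7: x=[0.0000 0.4050 2.5950 4.0800 9.9200] k=[0 1 1 3 12]
t=8: x=[0.1350 0.8650 1.2700 3.9450 10.7850] k=[0 0 3 2 10]
t=9: x=[0.0000 0.4050 2.4600 3.2150 8.9200] k=[0 1 4 1 6]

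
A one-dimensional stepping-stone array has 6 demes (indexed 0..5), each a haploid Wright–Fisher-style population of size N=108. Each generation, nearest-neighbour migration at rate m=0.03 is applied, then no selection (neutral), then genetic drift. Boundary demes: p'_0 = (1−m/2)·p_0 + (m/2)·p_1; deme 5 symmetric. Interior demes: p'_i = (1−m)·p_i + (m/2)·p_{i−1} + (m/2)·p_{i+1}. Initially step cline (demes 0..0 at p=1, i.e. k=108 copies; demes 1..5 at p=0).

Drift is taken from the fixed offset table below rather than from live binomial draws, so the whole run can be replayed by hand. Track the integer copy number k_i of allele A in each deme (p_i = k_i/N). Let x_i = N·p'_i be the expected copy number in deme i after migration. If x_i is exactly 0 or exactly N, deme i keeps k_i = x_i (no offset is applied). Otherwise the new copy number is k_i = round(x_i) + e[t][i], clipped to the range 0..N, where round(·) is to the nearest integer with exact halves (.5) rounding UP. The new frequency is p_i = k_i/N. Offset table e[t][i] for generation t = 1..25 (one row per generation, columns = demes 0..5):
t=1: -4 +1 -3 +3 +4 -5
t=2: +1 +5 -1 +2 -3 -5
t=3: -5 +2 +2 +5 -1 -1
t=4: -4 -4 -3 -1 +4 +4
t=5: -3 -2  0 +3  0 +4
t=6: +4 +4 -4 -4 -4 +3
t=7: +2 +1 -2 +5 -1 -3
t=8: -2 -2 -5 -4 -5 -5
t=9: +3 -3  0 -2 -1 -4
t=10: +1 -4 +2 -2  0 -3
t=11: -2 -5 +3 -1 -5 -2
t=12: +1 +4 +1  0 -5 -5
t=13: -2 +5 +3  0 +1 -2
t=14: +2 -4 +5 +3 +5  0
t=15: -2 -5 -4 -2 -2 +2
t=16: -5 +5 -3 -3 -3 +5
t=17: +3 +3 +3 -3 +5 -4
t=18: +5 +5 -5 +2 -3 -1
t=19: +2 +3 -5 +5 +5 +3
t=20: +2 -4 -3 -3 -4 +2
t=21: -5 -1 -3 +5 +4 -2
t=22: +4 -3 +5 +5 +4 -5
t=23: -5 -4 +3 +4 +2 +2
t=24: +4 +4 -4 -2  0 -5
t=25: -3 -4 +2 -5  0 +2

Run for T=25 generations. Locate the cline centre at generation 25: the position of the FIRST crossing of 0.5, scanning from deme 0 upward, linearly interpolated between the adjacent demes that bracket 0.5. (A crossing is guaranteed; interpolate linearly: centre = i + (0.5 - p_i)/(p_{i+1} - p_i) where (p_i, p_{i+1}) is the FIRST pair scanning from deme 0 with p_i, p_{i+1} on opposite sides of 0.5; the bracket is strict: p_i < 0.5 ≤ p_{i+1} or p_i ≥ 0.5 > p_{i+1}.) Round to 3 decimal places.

0.377

t=0: k=[108 0 0 0 0 0]
t=1: x=[106.3800 1.6200 0.0000 0.0000 0.0000 0.0000] k=[102 3 0 0 0 0]
t=2: x=[100.5150 4.4400 0.0450 0.0000 0.0000 0.0000] k=[102 9 0 0 0 0]
t=3: x=[100.6050 10.2600 0.1350 0.0000 0.0000 0.0000] k=[96 12 2 0 0 0]
t=4: x=[94.7400 13.1100 2.1200 0.0300 0.0000 0.0000] k=[91 9 0 0 0 0]
t=5: x=[89.7700 10.0950 0.1350 0.0000 0.0000 0.0000] k=[87 8 0 0 0 0]
t=6: x=[85.8150 9.0650 0.1200 0.0000 0.0000 0.0000] k=[90 13 0 0 0 0]
t=7: x=[88.8450 13.9600 0.1950 0.0000 0.0000 0.0000] k=[91 15 0 0 0 0]
t=8: x=[89.8600 15.9150 0.2250 0.0000 0.0000 0.0000] k=[88 14 0 0 0 0]
t=9: x=[86.8900 14.9000 0.2100 0.0000 0.0000 0.0000] k=[90 12 0 0 0 0]
t=10: x=[88.8300 12.9900 0.1800 0.0000 0.0000 0.0000] k=[90 9 2 0 0 0]
t=11: x=[88.7850 10.1100 2.0750 0.0300 0.0000 0.0000] k=[87 5 5 0 0 0]
t=12: x=[85.7700 6.2300 4.9250 0.0750 0.0000 0.0000] k=[87 10 6 0 0 0]
t=13: x=[85.8450 11.0950 5.9700 0.0900 0.0000 0.0000] k=[84 16 9 0 0 0]
t=14: x=[82.9800 16.9150 8.9700 0.1350 0.0000 0.0000] k=[85 13 14 3 0 0]
t=15: x=[83.9200 14.0950 13.8200 3.1200 0.0450 0.0000] k=[82 9 10 1 0 0]
t=16: x=[80.9050 10.1100 9.8500 1.1200 0.0150 0.0000] k=[76 15 7 0 0 0]
t=17: x=[75.0850 15.7950 7.0150 0.1050 0.0000 0.0000] k=[78 19 10 0 0 0]
t=18: x=[77.1150 19.7500 9.9850 0.1500 0.0000 0.0000] k=[82 25 5 2 0 0]
t=19: x=[81.1450 25.5550 5.2550 2.0150 0.0300 0.0000] k=[83 29 0 7 5 0]
t=20: x=[82.1900 29.3750 0.5400 6.8650 4.9550 0.0750] k=[84 25 0 4 1 2]
t=21: x=[83.1150 25.5100 0.4350 3.8950 1.0600 1.9850] k=[78 25 0 9 5 0]
t=22: x=[77.2050 25.4200 0.5100 8.8050 4.9850 0.0750] k=[81 22 6 14 9 0]
t=23: x=[80.1150 22.6450 6.3600 13.8050 8.9400 0.1350] k=[75 19 9 18 11 2]
t=24: x=[74.1600 19.6900 9.2850 17.7600 10.9700 2.1350] k=[78 24 5 16 11 0]
t=25: x=[77.1900 24.5250 5.4500 15.7600 10.9100 0.1650] k=[74 21 7 11 11 2]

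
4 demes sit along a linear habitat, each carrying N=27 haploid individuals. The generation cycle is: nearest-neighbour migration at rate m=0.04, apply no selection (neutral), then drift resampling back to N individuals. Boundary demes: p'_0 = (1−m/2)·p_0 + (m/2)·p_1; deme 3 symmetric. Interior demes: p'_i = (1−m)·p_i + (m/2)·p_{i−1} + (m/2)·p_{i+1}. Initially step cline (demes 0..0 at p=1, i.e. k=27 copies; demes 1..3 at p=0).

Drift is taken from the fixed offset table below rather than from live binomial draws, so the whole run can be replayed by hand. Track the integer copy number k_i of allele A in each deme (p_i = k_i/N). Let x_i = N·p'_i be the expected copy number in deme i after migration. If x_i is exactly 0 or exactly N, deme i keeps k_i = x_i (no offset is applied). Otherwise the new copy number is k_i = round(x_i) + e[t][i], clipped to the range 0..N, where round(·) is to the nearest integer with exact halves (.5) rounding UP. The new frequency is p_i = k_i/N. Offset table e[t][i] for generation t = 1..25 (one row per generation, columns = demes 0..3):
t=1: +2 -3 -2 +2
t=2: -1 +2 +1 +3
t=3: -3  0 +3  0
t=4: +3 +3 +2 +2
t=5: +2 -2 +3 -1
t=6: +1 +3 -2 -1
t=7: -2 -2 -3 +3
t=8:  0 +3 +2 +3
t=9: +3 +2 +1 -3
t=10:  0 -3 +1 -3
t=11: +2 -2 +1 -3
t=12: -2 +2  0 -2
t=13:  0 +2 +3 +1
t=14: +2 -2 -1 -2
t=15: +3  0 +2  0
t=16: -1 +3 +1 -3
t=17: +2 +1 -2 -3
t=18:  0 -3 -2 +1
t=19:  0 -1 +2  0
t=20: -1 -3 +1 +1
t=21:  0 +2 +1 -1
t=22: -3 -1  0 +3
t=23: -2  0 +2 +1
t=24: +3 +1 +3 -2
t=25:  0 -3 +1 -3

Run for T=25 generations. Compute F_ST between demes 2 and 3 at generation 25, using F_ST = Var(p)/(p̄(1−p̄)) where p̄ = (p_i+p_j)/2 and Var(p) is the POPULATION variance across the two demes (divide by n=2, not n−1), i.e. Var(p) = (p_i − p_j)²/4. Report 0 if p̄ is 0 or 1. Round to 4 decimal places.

t=0: k=[27 0 0 0]
t=1: x=[26.4600 0.5400 0.0000 0.0000] k=[27 0 0 0]
t=2: x=[26.4600 0.5400 0.0000 0.0000] k=[25 3 0 0]
t=3: x=[24.5600 3.3800 0.0600 0.0000] k=[22 3 3 0]
t=4: x=[21.6200 3.3800 2.9400 0.0600] k=[25 6 5 2]
t=5: x=[24.6200 6.3600 4.9600 2.0600] k=[27 4 8 1]
t=6: x=[26.5400 4.5400 7.7800 1.1400] k=[27 8 6 0]
t=7: x=[26.6200 8.3400 5.9200 0.1200] k=[25 6 3 3]
t=8: x=[24.6200 6.3200 3.0600 3.0000] k=[25 9 5 6]
t=9: x=[24.6800 9.2400 5.1000 5.9800] k=[27 11 6 3]
t=10: x=[26.6800 11.2200 6.0400 3.0600] k=[27 8 7 0]
t=11: x=[26.6200 8.3600 6.8800 0.1400] k=[27 6 8 0]
t=12: x=[26.5800 6.4600 7.8000 0.1600] k=[25 8 8 0]
t=13: x=[24.6600 8.3400 7.8400 0.1600] k=[25 10 11 1]
t=14: x=[24.7000 10.3200 10.7800 1.2000] k=[27 8 10 0]
t=15: x=[26.6200 8.4200 9.7600 0.2000] k=[27 8 12 0]
t=16: x=[26.6200 8.4600 11.6800 0.2400] k=[26 11 13 0]
t=17: x=[25.7000 11.3400 12.7000 0.2600] k=[27 12 11 0]
t=18: x=[26.7000 12.2800 10.8000 0.2200] k=[27 9 9 1]
t=19: x=[26.6400 9.3600 8.8400 1.1600] k=[27 8 11 1]
t=20: x=[26.6200 8.4400 10.7400 1.2000] k=[26 5 12 2]
t=21: x=[25.5800 5.5600 11.6600 2.2000] k=[26 8 13 1]
t=22: x=[25.6400 8.4600 12.6600 1.2400] k=[23 7 13 4]
t=23: x=[22.6800 7.4400 12.7000 4.1800] k=[21 7 15 5]
t=24: x=[20.7200 7.4400 14.6400 5.2000] k=[24 8 18 3]
t=25: x=[23.6800 8.5200 17.5000 3.3000] k=[24 6 19 0]

0.5429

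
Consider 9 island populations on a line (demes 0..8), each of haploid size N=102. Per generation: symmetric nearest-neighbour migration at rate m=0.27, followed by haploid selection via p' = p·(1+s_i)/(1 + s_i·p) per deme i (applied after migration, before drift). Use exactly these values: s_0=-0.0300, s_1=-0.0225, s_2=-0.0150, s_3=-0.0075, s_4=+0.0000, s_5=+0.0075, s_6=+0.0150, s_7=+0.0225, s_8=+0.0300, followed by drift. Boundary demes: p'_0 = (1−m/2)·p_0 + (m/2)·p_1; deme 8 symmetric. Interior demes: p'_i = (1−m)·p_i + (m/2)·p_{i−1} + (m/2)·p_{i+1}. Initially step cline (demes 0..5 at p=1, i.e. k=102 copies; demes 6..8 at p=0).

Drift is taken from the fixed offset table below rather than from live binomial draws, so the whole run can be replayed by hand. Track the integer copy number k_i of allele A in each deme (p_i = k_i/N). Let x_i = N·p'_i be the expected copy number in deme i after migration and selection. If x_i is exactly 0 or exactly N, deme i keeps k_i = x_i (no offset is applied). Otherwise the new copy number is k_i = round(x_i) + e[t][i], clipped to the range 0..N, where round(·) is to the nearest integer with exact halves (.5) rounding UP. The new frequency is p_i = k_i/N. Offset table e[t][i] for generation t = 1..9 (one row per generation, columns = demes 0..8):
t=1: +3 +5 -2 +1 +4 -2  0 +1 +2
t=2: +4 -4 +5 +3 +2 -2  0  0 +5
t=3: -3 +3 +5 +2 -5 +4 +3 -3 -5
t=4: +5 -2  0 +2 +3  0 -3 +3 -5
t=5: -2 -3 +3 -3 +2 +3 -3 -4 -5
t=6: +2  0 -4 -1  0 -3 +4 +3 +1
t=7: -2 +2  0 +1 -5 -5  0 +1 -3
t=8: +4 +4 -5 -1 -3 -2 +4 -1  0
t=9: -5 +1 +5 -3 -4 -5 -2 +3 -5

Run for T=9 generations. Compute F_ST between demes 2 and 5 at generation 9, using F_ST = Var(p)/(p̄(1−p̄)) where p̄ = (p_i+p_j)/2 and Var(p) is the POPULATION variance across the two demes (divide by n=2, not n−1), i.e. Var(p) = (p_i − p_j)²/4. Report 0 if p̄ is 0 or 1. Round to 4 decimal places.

t=0: k=[102 102 102 102 102 102 0 0 0]
t=1: x=[102.0000 102.0000 102.0000 102.0000 102.0000 88.3188 13.9483 0.0000 0.0000] k=[102 102 102 102 102 86 14 0 0]
t=2: x=[102.0000 102.0000 102.0000 102.0000 99.8400 78.5751 22.0865 1.9317 0.0000] k=[102 102 102 102 102 77 22 2 0]
t=3: x=[102.0000 102.0000 102.0000 102.0000 98.6250 73.1050 27.0197 4.5253 0.2781] k=[102 102 102 102 94 77 30 2 0]
t=4: x=[102.0000 102.0000 102.0000 100.9119 92.7850 73.1050 32.8959 5.6271 0.2781] k=[102 102 102 102 96 73 30 9 0]
t=5: x=[102.0000 102.0000 102.0000 101.1839 93.7050 70.4630 33.3031 10.8336 1.2510] k=[102 102 102 98 96 73 30 7 0]
t=6: x=[102.0000 102.0000 101.4518 98.2429 93.1650 70.4630 33.0317 9.3472 0.9731] k=[102 102 97 97 93 67 37 12 2]
t=7: x=[102.0000 101.3096 97.6120 96.4204 90.0300 66.6328 38.0294 14.2963 3.4471] k=[102 102 98 97 85 62 38 15 0]
t=8: x=[102.0000 101.4476 98.3522 95.4691 83.5150 62.0467 38.4912 16.3837 2.0845] k=[102 102 93 94 81 60 42 15 2]
t=9: x=[102.0000 100.7574 94.2424 92.0426 79.9200 60.5889 41.1500 17.2059 3.8634] k=[102 102 99 89 76 56 39 20 0]

0.2434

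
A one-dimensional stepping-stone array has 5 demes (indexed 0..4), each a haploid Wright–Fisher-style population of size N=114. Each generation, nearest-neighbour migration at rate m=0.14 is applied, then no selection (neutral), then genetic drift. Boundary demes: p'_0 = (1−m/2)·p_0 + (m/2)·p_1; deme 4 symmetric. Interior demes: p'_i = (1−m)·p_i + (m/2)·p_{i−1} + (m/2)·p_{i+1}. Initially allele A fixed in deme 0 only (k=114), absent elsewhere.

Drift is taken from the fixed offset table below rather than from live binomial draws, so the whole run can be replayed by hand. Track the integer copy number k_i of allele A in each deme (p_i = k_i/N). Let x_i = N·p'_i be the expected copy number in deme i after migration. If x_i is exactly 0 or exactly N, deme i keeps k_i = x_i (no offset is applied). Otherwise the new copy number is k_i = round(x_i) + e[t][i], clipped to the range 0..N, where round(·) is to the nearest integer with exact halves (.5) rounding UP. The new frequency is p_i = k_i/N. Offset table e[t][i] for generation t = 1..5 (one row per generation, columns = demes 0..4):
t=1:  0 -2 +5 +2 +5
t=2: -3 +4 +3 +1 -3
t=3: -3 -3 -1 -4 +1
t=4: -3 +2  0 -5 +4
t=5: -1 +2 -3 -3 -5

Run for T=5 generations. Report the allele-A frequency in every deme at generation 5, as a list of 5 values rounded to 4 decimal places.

[0.6491, 0.2544, 0.0175, 0.0000, 0.0000]

t=0: k=[114 0 0 0 0]
t=1: x=[106.0200 7.9800 0.0000 0.0000 0.0000] k=[106 6 0 0 0]
t=2: x=[99.0000 12.5800 0.4200 0.0000 0.0000] k=[96 17 3 0 0]
t=3: x=[90.4700 21.5500 3.7700 0.2100 0.0000] k=[87 19 3 0 0]
t=4: x=[82.2400 22.6400 3.9100 0.2100 0.0000] k=[79 25 4 0 0]
t=5: x=[75.2200 27.3100 5.1900 0.2800 0.0000] k=[74 29 2 0 0]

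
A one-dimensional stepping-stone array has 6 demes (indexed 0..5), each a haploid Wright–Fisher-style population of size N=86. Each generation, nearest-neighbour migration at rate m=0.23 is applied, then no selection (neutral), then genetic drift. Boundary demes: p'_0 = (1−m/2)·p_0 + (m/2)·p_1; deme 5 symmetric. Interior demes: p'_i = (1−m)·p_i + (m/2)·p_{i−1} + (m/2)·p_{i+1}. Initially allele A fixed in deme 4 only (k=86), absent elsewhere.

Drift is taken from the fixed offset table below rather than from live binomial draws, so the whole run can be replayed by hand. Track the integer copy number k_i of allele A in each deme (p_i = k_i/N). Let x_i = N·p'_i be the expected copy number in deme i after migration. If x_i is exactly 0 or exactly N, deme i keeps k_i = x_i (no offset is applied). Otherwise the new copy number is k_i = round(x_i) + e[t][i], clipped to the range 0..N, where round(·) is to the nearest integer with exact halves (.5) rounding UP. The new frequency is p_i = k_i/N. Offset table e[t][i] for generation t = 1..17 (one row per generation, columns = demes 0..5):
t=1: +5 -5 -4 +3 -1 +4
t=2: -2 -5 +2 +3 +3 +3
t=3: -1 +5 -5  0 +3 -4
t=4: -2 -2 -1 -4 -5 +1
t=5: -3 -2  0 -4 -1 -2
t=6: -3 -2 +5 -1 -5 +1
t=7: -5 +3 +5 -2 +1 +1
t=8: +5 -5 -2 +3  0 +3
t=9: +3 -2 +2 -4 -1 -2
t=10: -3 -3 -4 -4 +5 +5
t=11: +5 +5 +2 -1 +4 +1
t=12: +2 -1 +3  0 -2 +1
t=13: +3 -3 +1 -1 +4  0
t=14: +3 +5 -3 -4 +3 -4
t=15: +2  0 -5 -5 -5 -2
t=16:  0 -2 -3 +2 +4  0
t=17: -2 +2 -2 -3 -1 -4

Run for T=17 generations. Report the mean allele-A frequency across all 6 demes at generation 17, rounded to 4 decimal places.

t=0: k=[0 0 0 0 86 0]
t=1: x=[0.0000 0.0000 0.0000 9.8900 66.2200 9.8900] k=[0 0 0 13 65 14]
t=2: x=[0.0000 0.0000 1.4950 17.4850 53.1550 19.8650] k=[0 0 3 20 56 23]
t=3: x=[0.0000 0.3450 4.6100 22.1850 48.0650 26.7950] k=[0 5 0 22 51 23]
t=4: x=[0.5750 3.8500 3.1050 22.8050 44.4450 26.2200] k=[0 2 2 19 39 27]
t=5: x=[0.2300 1.7700 3.9550 19.3450 35.3200 28.3800] k=[0 0 4 15 34 26]
t=6: x=[0.0000 0.4600 4.8050 15.9200 30.8950 26.9200] k=[0 0 10 15 26 28]
t=7: x=[0.0000 1.1500 9.4250 15.6900 24.9650 27.7700] k=[0 4 14 14 26 29]
t=8: x=[0.4600 4.6900 12.8500 15.3800 24.9650 28.6550] k=[5 0 11 18 25 32]
t=9: x=[4.4250 1.8400 10.5400 18.0000 25.0000 31.1950] k=[7 0 13 14 24 29]
t=10: x=[6.1950 2.3000 11.6200 15.0350 23.4250 28.4250] k=[3 0 8 11 28 33]
t=11: x=[2.6550 1.2650 7.4250 12.6100 26.6200 32.4250] k=[8 6 9 12 31 33]
t=12: x=[7.7700 6.5750 9.0000 13.8400 29.0450 32.7700] k=[10 6 12 14 27 34]
t=13: x=[9.5400 7.1500 11.5400 15.2650 26.3100 33.1950] k=[13 4 13 14 30 33]
t=14: x=[11.9650 6.0700 12.0800 15.7250 28.5050 32.6550] k=[15 11 9 12 32 29]
t=15: x=[14.5400 11.2300 9.5750 13.9550 29.3550 29.3450] k=[17 11 5 9 24 27]
t=16: x=[16.3100 11.0000 6.1500 10.2650 22.6200 26.6550] k=[16 9 3 12 27 27]
t=17: x=[15.1950 9.1150 4.7250 12.6900 25.2750 27.0000] k=[13 11 3 10 24 23]

0.1628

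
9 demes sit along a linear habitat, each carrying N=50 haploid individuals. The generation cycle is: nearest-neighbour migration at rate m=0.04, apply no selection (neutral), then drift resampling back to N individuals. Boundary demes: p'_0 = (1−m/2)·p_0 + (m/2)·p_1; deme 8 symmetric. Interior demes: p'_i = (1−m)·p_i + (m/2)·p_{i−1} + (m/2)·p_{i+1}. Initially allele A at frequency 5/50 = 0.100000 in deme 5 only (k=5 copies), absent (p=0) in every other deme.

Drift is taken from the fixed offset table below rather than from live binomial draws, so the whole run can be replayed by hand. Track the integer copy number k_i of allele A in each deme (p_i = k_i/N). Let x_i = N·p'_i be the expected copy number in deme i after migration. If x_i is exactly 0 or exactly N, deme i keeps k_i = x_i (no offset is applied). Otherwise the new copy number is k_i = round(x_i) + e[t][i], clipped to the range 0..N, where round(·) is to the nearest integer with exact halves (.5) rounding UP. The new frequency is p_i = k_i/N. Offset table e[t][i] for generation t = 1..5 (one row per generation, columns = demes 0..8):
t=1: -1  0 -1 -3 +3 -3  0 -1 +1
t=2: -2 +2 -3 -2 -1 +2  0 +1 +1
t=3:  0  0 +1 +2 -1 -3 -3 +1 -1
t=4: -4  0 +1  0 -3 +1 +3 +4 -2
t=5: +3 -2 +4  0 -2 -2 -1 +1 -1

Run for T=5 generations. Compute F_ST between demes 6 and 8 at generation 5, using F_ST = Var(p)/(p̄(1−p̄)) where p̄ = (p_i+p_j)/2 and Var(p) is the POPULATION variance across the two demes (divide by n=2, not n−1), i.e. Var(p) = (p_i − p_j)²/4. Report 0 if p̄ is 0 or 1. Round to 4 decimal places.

t=0: k=[0 0 0 0 0 5 0 0 0]
t=1: x=[0.0000 0.0000 0.0000 0.0000 0.1000 4.8000 0.1000 0.0000 0.0000] k=[0 0 0 0 3 2 0 0 0]
t=2: x=[0.0000 0.0000 0.0000 0.0600 2.9200 1.9800 0.0400 0.0000 0.0000] k=[0 0 0 0 2 4 0 0 0]
t=3: x=[0.0000 0.0000 0.0000 0.0400 2.0000 3.8800 0.0800 0.0000 0.0000] k=[0 0 0 2 1 1 0 0 0]
t=4: x=[0.0000 0.0000 0.0400 1.9400 1.0200 0.9800 0.0200 0.0000 0.0000] k=[0 0 1 2 0 2 3 0 0]
t=5: x=[0.0000 0.0200 1.0000 1.9400 0.0800 1.9800 2.9200 0.0600 0.0000] k=[0 0 5 2 0 0 2 1 0]

0.0204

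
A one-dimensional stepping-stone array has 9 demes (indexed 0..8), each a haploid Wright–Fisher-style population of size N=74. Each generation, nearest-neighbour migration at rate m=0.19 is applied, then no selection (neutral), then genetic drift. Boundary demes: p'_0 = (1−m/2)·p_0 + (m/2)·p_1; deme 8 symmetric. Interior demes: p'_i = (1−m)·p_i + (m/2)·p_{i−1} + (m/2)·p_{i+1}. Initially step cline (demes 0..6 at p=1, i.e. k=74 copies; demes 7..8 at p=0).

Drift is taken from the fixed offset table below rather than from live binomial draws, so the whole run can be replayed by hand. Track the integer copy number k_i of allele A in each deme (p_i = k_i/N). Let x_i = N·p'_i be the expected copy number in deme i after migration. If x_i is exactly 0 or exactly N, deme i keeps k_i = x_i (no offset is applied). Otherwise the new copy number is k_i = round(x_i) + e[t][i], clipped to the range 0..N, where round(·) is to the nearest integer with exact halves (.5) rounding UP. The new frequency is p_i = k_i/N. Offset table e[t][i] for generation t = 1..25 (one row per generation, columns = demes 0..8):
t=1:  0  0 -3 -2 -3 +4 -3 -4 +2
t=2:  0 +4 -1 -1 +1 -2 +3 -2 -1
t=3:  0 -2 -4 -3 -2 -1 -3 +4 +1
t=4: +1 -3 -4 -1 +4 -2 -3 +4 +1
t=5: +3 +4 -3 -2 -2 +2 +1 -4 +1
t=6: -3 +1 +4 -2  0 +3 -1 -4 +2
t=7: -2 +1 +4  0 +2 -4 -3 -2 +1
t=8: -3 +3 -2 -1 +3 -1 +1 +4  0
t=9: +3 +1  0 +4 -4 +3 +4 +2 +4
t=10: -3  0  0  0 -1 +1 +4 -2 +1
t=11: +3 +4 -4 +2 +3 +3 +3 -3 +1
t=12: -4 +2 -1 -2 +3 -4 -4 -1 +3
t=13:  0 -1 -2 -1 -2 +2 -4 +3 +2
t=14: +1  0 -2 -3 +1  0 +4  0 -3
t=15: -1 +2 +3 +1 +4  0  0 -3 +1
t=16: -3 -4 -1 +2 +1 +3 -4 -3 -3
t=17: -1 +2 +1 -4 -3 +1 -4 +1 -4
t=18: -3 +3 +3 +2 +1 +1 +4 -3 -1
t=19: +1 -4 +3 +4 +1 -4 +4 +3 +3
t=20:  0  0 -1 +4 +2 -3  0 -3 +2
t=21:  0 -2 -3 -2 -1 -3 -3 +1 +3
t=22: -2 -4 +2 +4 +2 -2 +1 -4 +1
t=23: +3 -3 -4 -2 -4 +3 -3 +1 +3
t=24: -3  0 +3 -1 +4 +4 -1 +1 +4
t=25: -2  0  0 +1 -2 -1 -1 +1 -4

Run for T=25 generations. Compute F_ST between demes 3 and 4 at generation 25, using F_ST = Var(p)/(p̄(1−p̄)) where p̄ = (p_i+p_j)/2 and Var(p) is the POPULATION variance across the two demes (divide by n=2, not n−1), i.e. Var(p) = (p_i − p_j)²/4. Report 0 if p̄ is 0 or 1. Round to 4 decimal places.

0.0142

t=0: k=[74 74 74 74 74 74 74 0 0]
t=1: x=[74.0000 74.0000 74.0000 74.0000 74.0000 74.0000 66.9700 7.0300 0.0000] k=[74 74 74 74 74 74 64 3 0]
t=2: x=[74.0000 74.0000 74.0000 74.0000 74.0000 73.0500 59.1550 8.5100 0.2850] k=[74 74 74 74 74 71 62 7 0]
t=3: x=[74.0000 74.0000 74.0000 74.0000 73.7150 70.4300 57.6300 11.5600 0.6650] k=[74 74 74 74 72 69 55 16 2]
t=4: x=[74.0000 74.0000 74.0000 73.8100 71.9050 67.9550 52.6250 18.3750 3.3300] k=[74 74 74 73 74 66 50 22 4]
t=5: x=[74.0000 74.0000 73.9050 73.1900 73.1450 65.2400 48.8600 22.9500 5.7100] k=[74 74 71 71 71 67 50 19 7]
t=6: x=[74.0000 73.7150 71.2850 71.0000 70.6200 65.7650 48.6700 20.8050 8.1400] k=[74 74 74 69 71 69 48 17 10]
t=7: x=[74.0000 74.0000 73.5250 69.6650 70.6200 67.1950 47.0500 19.2800 10.6650] k=[74 74 74 70 73 63 44 17 12]
t=8: x=[74.0000 74.0000 73.6200 70.6650 71.7650 62.1450 43.2400 19.0900 12.4750] k=[74 74 72 70 74 61 44 23 12]
t=9: x=[74.0000 73.8100 72.0000 70.5700 72.3850 60.6200 43.6200 23.9500 13.0450] k=[74 74 72 74 68 64 48 26 17]
t=10: x=[74.0000 73.8100 72.3800 73.2400 68.1900 62.8600 47.4300 27.2350 17.8550] k=[74 74 72 73 67 64 51 25 19]
t=11: x=[74.0000 73.8100 72.2850 72.3350 67.2850 63.0500 49.7650 26.9000 19.5700] k=[74 74 68 74 70 66 53 24 21]
t=12: x=[74.0000 73.4300 69.1400 73.0500 70.0000 65.1450 51.4800 26.4700 21.2850] k=[74 74 68 71 73 61 47 25 24]
t=13: x=[74.0000 73.4300 68.8550 70.9050 71.6700 60.8100 46.2400 26.9950 24.0950] k=[74 72 67 70 70 63 42 30 26]
t=14: x=[73.8100 71.7150 67.7600 69.7150 69.3350 61.6700 42.8550 30.7600 26.3800] k=[74 72 66 67 70 62 47 31 23]
t=15: x=[73.8100 71.6200 66.6650 67.1900 68.9550 61.3350 46.9050 31.7600 23.7600] k=[73 74 70 68 73 61 47 29 25]
t=16: x=[73.0950 73.5250 70.1900 68.6650 71.3850 60.8100 46.6200 30.3300 25.3800] k=[70 70 69 71 72 64 43 27 22]
t=17: x=[70.0000 69.9050 69.2850 70.9050 71.1450 62.7650 43.4750 28.0450 22.4750] k=[69 72 70 67 68 64 39 29 18]
t=18: x=[69.2850 71.5250 69.9050 67.3800 67.5250 62.0050 40.4250 28.9050 19.0450] k=[66 74 73 69 69 63 44 26 18]
t=19: x=[66.7600 73.1450 72.7150 69.3800 68.4300 61.7650 44.0950 26.9500 18.7600] k=[68 69 74 73 69 58 48 30 22]
t=20: x=[68.0950 69.3800 73.4300 72.7150 68.3350 58.0950 47.2400 30.9500 22.7600] k=[68 69 72 74 70 55 47 28 25]
t=21: x=[68.0950 69.1900 71.9050 73.4300 68.9550 55.6650 45.9550 29.5200 25.2850] k=[68 67 69 71 68 53 43 31 28]
t=22: x=[67.9050 67.2850 69.0000 70.5250 66.8600 53.4750 42.8100 31.8550 28.2850] k=[66 63 71 74 69 51 44 28 29]
t=23: x=[65.7150 64.0450 70.5250 73.2400 67.7650 52.0450 43.1450 29.6150 28.9050] k=[69 61 67 71 64 55 40 31 32]
t=24: x=[68.2400 62.3300 66.8100 69.9550 63.8100 54.4300 40.5700 31.9500 31.9050] k=[65 62 70 69 68 58 40 33 36]
t=25: x=[64.7150 63.0450 69.1450 69.0000 67.1450 57.2400 41.0450 33.9500 35.7150] k=[63 63 69 70 65 56 40 35 32]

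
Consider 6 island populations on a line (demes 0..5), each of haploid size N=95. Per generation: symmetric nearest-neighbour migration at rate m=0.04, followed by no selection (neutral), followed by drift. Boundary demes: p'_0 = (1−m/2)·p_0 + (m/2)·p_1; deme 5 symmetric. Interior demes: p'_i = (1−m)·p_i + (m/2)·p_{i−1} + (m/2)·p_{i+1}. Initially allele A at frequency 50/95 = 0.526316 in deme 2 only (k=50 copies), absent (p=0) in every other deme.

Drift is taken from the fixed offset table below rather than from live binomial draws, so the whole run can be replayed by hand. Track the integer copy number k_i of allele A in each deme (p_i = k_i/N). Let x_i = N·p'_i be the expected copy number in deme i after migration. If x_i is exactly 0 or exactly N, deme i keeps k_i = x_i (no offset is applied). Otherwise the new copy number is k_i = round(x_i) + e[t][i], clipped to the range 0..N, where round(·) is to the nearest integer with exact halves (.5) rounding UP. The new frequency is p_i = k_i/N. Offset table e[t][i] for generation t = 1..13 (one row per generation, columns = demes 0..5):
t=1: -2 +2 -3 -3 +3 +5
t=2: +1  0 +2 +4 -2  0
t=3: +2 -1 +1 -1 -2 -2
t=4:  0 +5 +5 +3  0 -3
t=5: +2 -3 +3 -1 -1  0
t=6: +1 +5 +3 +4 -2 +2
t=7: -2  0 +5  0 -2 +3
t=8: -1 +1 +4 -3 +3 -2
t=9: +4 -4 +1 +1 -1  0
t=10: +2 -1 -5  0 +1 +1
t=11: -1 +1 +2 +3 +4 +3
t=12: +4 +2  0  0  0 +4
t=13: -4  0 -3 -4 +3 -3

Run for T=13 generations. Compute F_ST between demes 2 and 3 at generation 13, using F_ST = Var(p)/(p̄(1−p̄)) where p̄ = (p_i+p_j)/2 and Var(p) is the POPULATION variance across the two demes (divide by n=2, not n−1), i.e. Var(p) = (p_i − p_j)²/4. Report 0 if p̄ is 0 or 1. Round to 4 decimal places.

t=0: k=[0 0 50 0 0 0]
t=1: x=[0.0000 1.0000 48.0000 1.0000 0.0000 0.0000] k=[0 3 45 0 0 0]
t=2: x=[0.0600 3.7800 43.2600 0.9000 0.0000 0.0000] k=[1 4 45 5 0 0]
t=3: x=[1.0600 4.7600 43.3800 5.7000 0.1000 0.0000] k=[3 4 44 5 0 0]
t=4: x=[3.0200 4.7800 42.4200 5.6800 0.1000 0.0000] k=[3 10 47 9 0 0]
t=5: x=[3.1400 10.6000 45.5000 9.5800 0.1800 0.0000] k=[5 8 49 9 0 0]
t=6: x=[5.0600 8.7600 47.3800 9.6200 0.1800 0.0000] k=[6 14 50 14 0 0]
t=7: x=[6.1600 14.5600 48.5600 14.4400 0.2800 0.0000] k=[4 15 54 14 0 0]
t=8: x=[4.2200 15.5600 52.4200 14.5200 0.2800 0.0000] k=[3 17 56 12 3 0]
t=9: x=[3.2800 17.5000 54.3400 12.7000 3.1200 0.0600] k=[7 14 55 14 2 0]
t=10: x=[7.1400 14.6800 53.3600 14.5800 2.2000 0.0400] k=[9 14 48 15 3 1]
t=11: x=[9.1000 14.5800 46.6600 15.4200 3.2000 1.0400] k=[8 16 49 18 7 4]
t=12: x=[8.1600 16.5000 47.7200 18.4000 7.1600 4.0600] k=[12 19 48 18 7 8]
t=13: x=[12.1400 19.4400 46.8200 18.3800 7.2400 7.9800] k=[8 19 44 14 10 5]

0.1176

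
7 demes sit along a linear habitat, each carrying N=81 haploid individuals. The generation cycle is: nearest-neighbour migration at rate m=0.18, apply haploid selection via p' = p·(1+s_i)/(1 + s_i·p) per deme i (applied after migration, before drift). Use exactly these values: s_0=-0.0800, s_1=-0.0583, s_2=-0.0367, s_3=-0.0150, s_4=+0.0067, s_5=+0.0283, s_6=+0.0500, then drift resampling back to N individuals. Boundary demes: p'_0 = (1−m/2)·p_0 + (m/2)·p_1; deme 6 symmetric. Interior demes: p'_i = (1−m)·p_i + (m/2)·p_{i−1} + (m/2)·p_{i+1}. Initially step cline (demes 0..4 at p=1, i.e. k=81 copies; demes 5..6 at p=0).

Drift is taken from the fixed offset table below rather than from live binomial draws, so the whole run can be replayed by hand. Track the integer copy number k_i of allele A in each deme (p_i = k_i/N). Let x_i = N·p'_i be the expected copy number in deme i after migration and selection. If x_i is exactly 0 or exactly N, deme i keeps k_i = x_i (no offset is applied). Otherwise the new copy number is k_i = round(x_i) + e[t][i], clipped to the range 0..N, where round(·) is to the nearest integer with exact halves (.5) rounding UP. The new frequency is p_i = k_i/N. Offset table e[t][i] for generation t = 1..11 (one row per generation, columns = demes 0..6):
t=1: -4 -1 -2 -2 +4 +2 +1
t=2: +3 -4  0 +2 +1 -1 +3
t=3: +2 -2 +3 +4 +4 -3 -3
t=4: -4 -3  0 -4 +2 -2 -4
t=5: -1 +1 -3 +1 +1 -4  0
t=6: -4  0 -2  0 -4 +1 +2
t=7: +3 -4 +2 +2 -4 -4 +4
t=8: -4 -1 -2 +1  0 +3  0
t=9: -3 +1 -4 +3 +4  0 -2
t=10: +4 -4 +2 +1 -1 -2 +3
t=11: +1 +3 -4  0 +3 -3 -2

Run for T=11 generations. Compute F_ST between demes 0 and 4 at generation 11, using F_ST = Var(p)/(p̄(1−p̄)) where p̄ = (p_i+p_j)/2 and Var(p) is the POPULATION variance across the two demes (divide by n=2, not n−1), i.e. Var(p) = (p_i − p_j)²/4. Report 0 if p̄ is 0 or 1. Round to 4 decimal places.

0.1210

t=0: k=[81 81 81 81 81 0 0]
t=1: x=[81.0000 81.0000 81.0000 81.0000 73.7542 7.4773 0.0000] k=[81 81 81 81 78 9 0]
t=2: x=[81.0000 81.0000 81.0000 80.7259 72.1130 14.7334 0.8501] k=[81 81 81 81 73 14 4]
t=3: x=[81.0000 81.0000 81.0000 80.2691 68.4808 18.8100 5.1295] k=[81 81 81 81 72 16 2]
t=4: x=[81.0000 81.0000 81.0000 80.1778 67.8437 20.2002 3.4161] k=[81 81 81 76 70 18 0]
t=5: x=[81.0000 81.0000 80.5330 75.8374 65.9420 21.4978 1.6993] k=[81 81 78 77 67 17 2]
t=6: x=[81.0000 80.7133 78.0764 76.1212 63.4918 20.5754 3.5102] k=[81 81 76 76 59 22 6]
t=7: x=[81.0000 80.5223 76.2867 74.3787 57.3121 24.3627 7.7763] k=[81 77 78 76 53 20 12]
t=8: x=[80.6088 77.2404 77.6106 74.0141 52.2240 22.7032 13.2519] k=[77 76 76 75 52 26 13]
t=9: x=[76.5738 75.8055 75.7287 72.9106 51.8547 27.6762 14.7495] k=[74 77 72 76 56 28 13]
t=10: x=[73.7373 76.0058 72.5306 73.7407 55.3971 29.6929 14.9352] k=[78 72 75 75 54 28 18]
t=11: x=[77.1667 72.3571 74.5103 73.0017 53.6711 29.9649 19.6161] k=[78 75 71 73 57 27 18]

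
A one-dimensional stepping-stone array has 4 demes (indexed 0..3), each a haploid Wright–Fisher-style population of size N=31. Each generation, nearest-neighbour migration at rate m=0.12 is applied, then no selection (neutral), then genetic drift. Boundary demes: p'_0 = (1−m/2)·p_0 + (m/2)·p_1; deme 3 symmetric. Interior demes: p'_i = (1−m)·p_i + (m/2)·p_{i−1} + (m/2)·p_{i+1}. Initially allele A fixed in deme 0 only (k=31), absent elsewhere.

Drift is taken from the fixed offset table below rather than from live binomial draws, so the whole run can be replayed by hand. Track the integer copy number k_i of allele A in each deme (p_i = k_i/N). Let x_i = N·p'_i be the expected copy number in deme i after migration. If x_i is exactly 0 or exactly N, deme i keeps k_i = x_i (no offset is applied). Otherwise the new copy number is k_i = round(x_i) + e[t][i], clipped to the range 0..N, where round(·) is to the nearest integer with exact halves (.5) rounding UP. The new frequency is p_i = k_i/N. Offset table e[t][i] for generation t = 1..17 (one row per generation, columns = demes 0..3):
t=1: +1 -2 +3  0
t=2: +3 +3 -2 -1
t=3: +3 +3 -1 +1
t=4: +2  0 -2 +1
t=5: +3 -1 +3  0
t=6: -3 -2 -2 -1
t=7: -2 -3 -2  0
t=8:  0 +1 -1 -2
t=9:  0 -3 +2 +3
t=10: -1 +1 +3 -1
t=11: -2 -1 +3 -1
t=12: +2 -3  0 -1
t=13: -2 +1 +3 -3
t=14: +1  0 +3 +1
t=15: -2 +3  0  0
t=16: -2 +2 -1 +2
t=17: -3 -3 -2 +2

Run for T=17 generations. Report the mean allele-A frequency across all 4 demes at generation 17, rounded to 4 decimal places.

t=0: k=[31 0 0 0]
t=1: x=[29.1400 1.8600 0.0000 0.0000] k=[30 0 0 0]
t=2: x=[28.2000 1.8000 0.0000 0.0000] k=[31 5 0 0]
t=3: x=[29.4400 6.2600 0.3000 0.0000] k=[31 9 0 0]
t=4: x=[29.6800 9.7800 0.5400 0.0000] k=[31 10 0 0]
t=5: x=[29.7400 10.6600 0.6000 0.0000] k=[31 10 4 0]
t=6: x=[29.7400 10.9000 4.1200 0.2400] k=[27 9 2 0]
t=7: x=[25.9200 9.6600 2.3000 0.1200] k=[24 7 0 0]
t=8: x=[22.9800 7.6000 0.4200 0.0000] k=[23 9 0 0]
t=9: x=[22.1600 9.3000 0.5400 0.0000] k=[22 6 3 0]
t=10: x=[21.0400 6.7800 3.0000 0.1800] k=[20 8 6 0]
t=11: x=[19.2800 8.6000 5.7600 0.3600] k=[17 8 9 0]
t=12: x=[16.4600 8.6000 8.4000 0.5400] k=[18 6 8 0]
t=13: x=[17.2800 6.8400 7.4000 0.4800] k=[15 8 10 0]
t=14: x=[14.5800 8.5400 9.2800 0.6000] k=[16 9 12 2]
t=15: x=[15.5800 9.6000 11.2200 2.6000] k=[14 13 11 3]
t=16: x=[13.9400 12.9400 10.6400 3.4800] k=[12 15 10 5]
t=17: x=[12.1800 14.5200 10.0000 5.3000] k=[9 12 8 7]

0.2903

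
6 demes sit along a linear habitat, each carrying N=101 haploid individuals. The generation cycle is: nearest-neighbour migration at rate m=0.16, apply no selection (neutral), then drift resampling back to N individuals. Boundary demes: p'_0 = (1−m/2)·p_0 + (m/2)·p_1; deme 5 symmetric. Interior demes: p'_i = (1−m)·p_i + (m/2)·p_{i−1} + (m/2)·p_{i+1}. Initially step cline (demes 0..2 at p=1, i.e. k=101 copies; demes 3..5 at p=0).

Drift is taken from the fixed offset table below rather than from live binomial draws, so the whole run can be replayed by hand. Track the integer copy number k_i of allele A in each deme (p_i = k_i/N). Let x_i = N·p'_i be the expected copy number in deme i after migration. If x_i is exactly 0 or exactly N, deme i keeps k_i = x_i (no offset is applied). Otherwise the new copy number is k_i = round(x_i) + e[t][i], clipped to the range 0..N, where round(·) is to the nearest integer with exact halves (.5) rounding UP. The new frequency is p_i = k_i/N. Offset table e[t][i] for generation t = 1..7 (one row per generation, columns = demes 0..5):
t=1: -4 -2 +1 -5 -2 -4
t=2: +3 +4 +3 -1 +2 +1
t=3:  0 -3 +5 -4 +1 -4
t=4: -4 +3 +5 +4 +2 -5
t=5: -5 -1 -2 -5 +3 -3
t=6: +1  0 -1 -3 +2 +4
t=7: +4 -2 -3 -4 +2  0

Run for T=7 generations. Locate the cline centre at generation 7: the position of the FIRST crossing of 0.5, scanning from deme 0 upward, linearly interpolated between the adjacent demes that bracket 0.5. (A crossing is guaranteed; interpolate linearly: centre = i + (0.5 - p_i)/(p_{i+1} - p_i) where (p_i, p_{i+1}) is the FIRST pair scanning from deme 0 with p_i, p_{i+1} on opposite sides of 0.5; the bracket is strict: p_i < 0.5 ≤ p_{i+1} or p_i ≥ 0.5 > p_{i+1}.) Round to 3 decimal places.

2.410

t=0: k=[101 101 101 0 0 0]
t=1: x=[101.0000 101.0000 92.9200 8.0800 0.0000 0.0000] k=[101 101 94 3 0 0]
t=2: x=[101.0000 100.4400 87.2800 10.0400 0.2400 0.0000] k=[101 101 90 9 2 0]
t=3: x=[101.0000 100.1200 84.4000 14.9200 2.4000 0.1600] k=[101 97 89 11 3 0]
t=4: x=[100.6800 96.6800 83.4000 16.6000 3.4000 0.2400] k=[97 100 88 21 5 0]
t=5: x=[97.2400 98.8000 83.6000 25.0800 5.8800 0.4000] k=[92 98 82 20 9 0]
t=6: x=[92.4800 96.2400 78.3200 24.0800 9.1600 0.7200] k=[93 96 77 21 11 5]
t=7: x=[93.2400 94.2400 74.0400 24.6800 11.3200 5.4800] k=[97 92 71 21 13 5]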